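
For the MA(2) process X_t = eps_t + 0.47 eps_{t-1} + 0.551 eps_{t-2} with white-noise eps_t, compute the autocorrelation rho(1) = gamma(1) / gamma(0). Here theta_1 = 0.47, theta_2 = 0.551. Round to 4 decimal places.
\rho(1) = 0.4782

For an MA(q) process with theta_0 = 1, the autocovariance is
  gamma(k) = sigma^2 * sum_{i=0..q-k} theta_i * theta_{i+k},
and rho(k) = gamma(k) / gamma(0). Sigma^2 cancels.
  numerator   = (1)*(0.47) + (0.47)*(0.551) = 0.72897.
  denominator = (1)^2 + (0.47)^2 + (0.551)^2 = 1.524501.
  rho(1) = 0.72897 / 1.524501 = 0.4782.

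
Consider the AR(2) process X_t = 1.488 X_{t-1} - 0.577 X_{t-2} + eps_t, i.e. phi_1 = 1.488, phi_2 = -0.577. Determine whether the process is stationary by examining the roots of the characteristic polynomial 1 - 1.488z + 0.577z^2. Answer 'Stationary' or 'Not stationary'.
\text{Stationary}

The AR(p) characteristic polynomial is P(z) = 1 - 1.488z + 0.577z^2.
Stationarity requires all roots to lie outside the unit circle, i.e. |z| > 1 for every root.
Set 1 + (-1.488) z + (0.577) z^2 = 0, i.e. a z^2 + b z + c = 0 with a = 0.577, b = -1.488, c = 1.
Discriminant D = b^2 - 4ac = (-1.488)^2 - 4*(0.577)*1 = 2.214144 - (2.308) = -0.093856.
D < 0, so the roots are the complex-conjugate pair z = (-b +/- i sqrt(-D)) / (2a) = 1.2894 +/- 0.2655i.
For a conjugate pair |z|^2 = z * conj(z) = (product of roots) = c/a = 1/(0.577) = 1.733102, so |z| = sqrt(1.733102) = 1.3165 for both roots.
Moduli of all roots: 1.3165, 1.3165.
All moduli strictly greater than 1? Yes.
Verdict: Stationary.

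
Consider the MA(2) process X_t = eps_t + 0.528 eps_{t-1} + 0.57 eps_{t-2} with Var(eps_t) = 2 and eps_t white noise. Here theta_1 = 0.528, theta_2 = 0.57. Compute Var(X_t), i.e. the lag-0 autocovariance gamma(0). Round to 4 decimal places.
\gamma(0) = 3.2074

For an MA(q) process X_t = eps_t + sum_i theta_i eps_{t-i} with
Var(eps_t) = sigma^2, the variance is
  gamma(0) = sigma^2 * (1 + sum_i theta_i^2).
  sum_i theta_i^2 = (0.528)^2 + (0.57)^2 = 0.278784 + 0.3249 = 0.603684.
  gamma(0) = 2 * (1 + 0.603684) = 2 * 1.603684 = 3.207368, which rounds to 3.2074.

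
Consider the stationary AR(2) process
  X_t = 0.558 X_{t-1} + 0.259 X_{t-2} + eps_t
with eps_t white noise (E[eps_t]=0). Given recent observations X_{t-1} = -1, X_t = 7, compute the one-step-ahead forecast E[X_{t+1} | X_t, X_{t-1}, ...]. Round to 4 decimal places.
E[X_{t+1} \mid \mathcal F_t] = 3.6470

For an AR(p) model X_t = c + sum_i phi_i X_{t-i} + eps_t, the
one-step-ahead conditional mean is
  E[X_{t+1} | X_t, ...] = c + sum_i phi_i X_{t+1-i}.
Substitute known values:
  E[X_{t+1} | ...] = (0.558) * (7) + (0.259) * (-1)
                   = 3.6470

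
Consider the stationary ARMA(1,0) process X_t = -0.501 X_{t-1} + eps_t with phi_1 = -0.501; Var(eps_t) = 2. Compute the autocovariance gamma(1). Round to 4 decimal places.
\gamma(1) = -1.3378

Multiply the model equation by X_{t-k} and take expectations. With theta_0 = psi_0 = 1 and psi_j the MA(infinity) weights, this gives
  gamma(k) - sum_i phi_i gamma(k-i) = c_k,
  c_k = sigma^2 * sum_{j=k..q} theta_j psi_{j-k}   (c_k = 0 for k > q),
using gamma(-m) = gamma(m).
Pure AR (q = 0): c_0 = sigma^2 = 2, c_k = 0 for k >= 1.
Equations for k = 0 and k = 1 (AR order 1):
  gamma(0) = phi_1 gamma(1) + c_0
  gamma(1) = phi_1 gamma(0) + c_1
Substituting the second into the first: gamma(0) (1 - phi_1^2) = c_0 + phi_1 c_1, so
  gamma(0) = c_0 / (1 - phi_1^2) = 2 / (1 - (-0.501)^2) = 2 / 0.748999 = 2.670231.
  gamma(1) = phi_1 gamma(0) = (-0.501)(2.670231) = -1.337785.
Therefore gamma(1) = -1.3378 (to 4 decimal places).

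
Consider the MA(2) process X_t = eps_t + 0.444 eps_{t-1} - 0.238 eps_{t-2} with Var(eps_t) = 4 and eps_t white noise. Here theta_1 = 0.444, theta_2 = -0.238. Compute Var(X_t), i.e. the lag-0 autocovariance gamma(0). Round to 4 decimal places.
\gamma(0) = 5.0151

For an MA(q) process X_t = eps_t + sum_i theta_i eps_{t-i} with
Var(eps_t) = sigma^2, the variance is
  gamma(0) = sigma^2 * (1 + sum_i theta_i^2).
  sum_i theta_i^2 = (0.444)^2 + (-0.238)^2 = 0.197136 + 0.056644 = 0.25378.
  gamma(0) = 4 * (1 + 0.25378) = 4 * 1.25378 = 5.01512, which rounds to 5.0151.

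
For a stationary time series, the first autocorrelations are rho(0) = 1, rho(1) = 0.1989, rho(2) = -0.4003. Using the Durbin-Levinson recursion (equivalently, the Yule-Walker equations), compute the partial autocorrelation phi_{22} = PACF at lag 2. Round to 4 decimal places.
\phi_{22} = -0.4580

The PACF at lag k is phi_{kk}, the last component of the solution
to the Yule-Walker system G_k phi = r_k where
  (G_k)_{ij} = rho(|i - j|), (r_k)_i = rho(i), i,j = 1..k.
Equivalently, Durbin-Levinson gives phi_{kk} iteratively:
  phi_{11} = rho(1)
  phi_{kk} = [rho(k) - sum_{j=1..k-1} phi_{k-1,j} rho(k-j)]
            / [1 - sum_{j=1..k-1} phi_{k-1,j} rho(j)],
  phi_{k,j} = phi_{k-1,j} - phi_{kk} phi_{k-1,k-j},  j = 1..k-1.
Step k = 1:
  phi_11 = rho(1) = 0.1989.
Step k = 2:
  phi_22 = [rho(2) - phi_11 rho(1)] / [1 - phi_11 rho(1)] = [-0.4003 - (0.1989)(0.1989)] / [1 - (0.1989)(0.1989)]
         = -0.43986121 / 0.96043879 = -0.458.
Therefore phi_{22} = -0.4580.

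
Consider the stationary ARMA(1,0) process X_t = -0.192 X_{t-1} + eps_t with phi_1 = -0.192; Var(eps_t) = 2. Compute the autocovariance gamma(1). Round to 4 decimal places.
\gamma(1) = -0.3987

Multiply the model equation by X_{t-k} and take expectations. With theta_0 = psi_0 = 1 and psi_j the MA(infinity) weights, this gives
  gamma(k) - sum_i phi_i gamma(k-i) = c_k,
  c_k = sigma^2 * sum_{j=k..q} theta_j psi_{j-k}   (c_k = 0 for k > q),
using gamma(-m) = gamma(m).
Pure AR (q = 0): c_0 = sigma^2 = 2, c_k = 0 for k >= 1.
Equations for k = 0 and k = 1 (AR order 1):
  gamma(0) = phi_1 gamma(1) + c_0
  gamma(1) = phi_1 gamma(0) + c_1
Substituting the second into the first: gamma(0) (1 - phi_1^2) = c_0 + phi_1 c_1, so
  gamma(0) = c_0 / (1 - phi_1^2) = 2 / (1 - (-0.192)^2) = 2 / 0.963136 = 2.07655.
  gamma(1) = phi_1 gamma(0) = (-0.192)(2.07655) = -0.398698.
Therefore gamma(1) = -0.3987 (to 4 decimal places).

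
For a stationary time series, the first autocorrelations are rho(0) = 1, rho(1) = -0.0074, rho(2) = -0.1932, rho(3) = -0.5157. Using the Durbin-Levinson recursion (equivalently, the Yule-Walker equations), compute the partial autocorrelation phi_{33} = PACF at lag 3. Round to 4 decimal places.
\phi_{33} = -0.5390

The PACF at lag k is phi_{kk}, the last component of the solution
to the Yule-Walker system G_k phi = r_k where
  (G_k)_{ij} = rho(|i - j|), (r_k)_i = rho(i), i,j = 1..k.
Equivalently, Durbin-Levinson gives phi_{kk} iteratively:
  phi_{11} = rho(1)
  phi_{kk} = [rho(k) - sum_{j=1..k-1} phi_{k-1,j} rho(k-j)]
            / [1 - sum_{j=1..k-1} phi_{k-1,j} rho(j)],
  phi_{k,j} = phi_{k-1,j} - phi_{kk} phi_{k-1,k-j},  j = 1..k-1.
Step k = 1:
  phi_11 = rho(1) = -0.0074.
Step k = 2:
  phi_22 = [rho(2) - phi_11 rho(1)] / [1 - phi_11 rho(1)] = [-0.1932 - (-0.0074)(-0.0074)] / [1 - (-0.0074)(-0.0074)]
         = -0.19325476 / 0.99994524 = -0.193265.
  Update: phi_21 = phi_11 - phi_22 phi_11 = -0.0074 - (-0.193265)(-0.0074) = -0.00883.
Step k = 3:
  phi_33 = [rho(3) - phi_21 rho(2) - phi_22 rho(1)] / [1 - phi_21 rho(1) - phi_22 rho(2)]
    numerator   = -0.5157 - (-0.00883)(-0.1932) - (-0.193265)(-0.0074) = -0.51883615
    denominator = 1 - (-0.00883)(-0.0074) - (-0.193265)(-0.1932) = 0.96259579
  phi_33 = -0.51883615 / 0.96259579 = -0.539.
Therefore phi_{33} = -0.5390.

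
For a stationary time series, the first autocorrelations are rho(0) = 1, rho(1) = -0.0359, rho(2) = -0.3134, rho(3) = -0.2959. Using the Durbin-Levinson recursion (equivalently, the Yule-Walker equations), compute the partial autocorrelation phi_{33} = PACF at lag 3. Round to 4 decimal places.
\phi_{33} = -0.3580

The PACF at lag k is phi_{kk}, the last component of the solution
to the Yule-Walker system G_k phi = r_k where
  (G_k)_{ij} = rho(|i - j|), (r_k)_i = rho(i), i,j = 1..k.
Equivalently, Durbin-Levinson gives phi_{kk} iteratively:
  phi_{11} = rho(1)
  phi_{kk} = [rho(k) - sum_{j=1..k-1} phi_{k-1,j} rho(k-j)]
            / [1 - sum_{j=1..k-1} phi_{k-1,j} rho(j)],
  phi_{k,j} = phi_{k-1,j} - phi_{kk} phi_{k-1,k-j},  j = 1..k-1.
Step k = 1:
  phi_11 = rho(1) = -0.0359.
Step k = 2:
  phi_22 = [rho(2) - phi_11 rho(1)] / [1 - phi_11 rho(1)] = [-0.3134 - (-0.0359)(-0.0359)] / [1 - (-0.0359)(-0.0359)]
         = -0.31468881 / 0.99871119 = -0.315095.
  Update: phi_21 = phi_11 - phi_22 phi_11 = -0.0359 - (-0.315095)(-0.0359) = -0.047212.
Step k = 3:
  phi_33 = [rho(3) - phi_21 rho(2) - phi_22 rho(1)] / [1 - phi_21 rho(1) - phi_22 rho(2)]
    numerator   = -0.2959 - (-0.047212)(-0.3134) - (-0.315095)(-0.0359) = -0.32200812
    denominator = 1 - (-0.047212)(-0.0359) - (-0.315095)(-0.3134) = 0.89955435
  phi_33 = -0.32200812 / 0.89955435 = -0.358.
Therefore phi_{33} = -0.3580.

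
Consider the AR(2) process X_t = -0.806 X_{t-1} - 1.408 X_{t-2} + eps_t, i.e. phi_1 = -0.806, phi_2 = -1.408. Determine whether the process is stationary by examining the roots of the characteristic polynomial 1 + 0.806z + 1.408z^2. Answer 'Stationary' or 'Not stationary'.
\text{Not stationary}

The AR(p) characteristic polynomial is P(z) = 1 + 0.806z + 1.408z^2.
Stationarity requires all roots to lie outside the unit circle, i.e. |z| > 1 for every root.
Set 1 + (0.806) z + (1.408) z^2 = 0, i.e. a z^2 + b z + c = 0 with a = 1.408, b = 0.806, c = 1.
Discriminant D = b^2 - 4ac = (0.806)^2 - 4*(1.408)*1 = 0.649636 - (5.632) = -4.982364.
D < 0, so the roots are the complex-conjugate pair z = (-b +/- i sqrt(-D)) / (2a) = -0.2862 +/- 0.7927i.
For a conjugate pair |z|^2 = z * conj(z) = (product of roots) = c/a = 1/(1.408) = 0.710227, so |z| = sqrt(0.710227) = 0.8427 for both roots.
Moduli of all roots: 0.8427, 0.8427.
All moduli strictly greater than 1? No.
Verdict: Not stationary.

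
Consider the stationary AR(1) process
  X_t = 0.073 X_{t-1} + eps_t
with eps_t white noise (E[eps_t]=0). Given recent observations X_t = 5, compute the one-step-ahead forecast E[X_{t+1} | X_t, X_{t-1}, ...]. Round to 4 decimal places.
E[X_{t+1} \mid \mathcal F_t] = 0.3650

For an AR(p) model X_t = c + sum_i phi_i X_{t-i} + eps_t, the
one-step-ahead conditional mean is
  E[X_{t+1} | X_t, ...] = c + sum_i phi_i X_{t+1-i}.
Substitute known values:
  E[X_{t+1} | ...] = (0.073) * (5)
                   = 0.3650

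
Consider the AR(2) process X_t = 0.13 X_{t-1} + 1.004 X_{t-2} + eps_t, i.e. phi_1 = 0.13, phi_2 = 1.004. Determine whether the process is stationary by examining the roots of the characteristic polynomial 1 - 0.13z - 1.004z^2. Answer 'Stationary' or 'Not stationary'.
\text{Not stationary}

The AR(p) characteristic polynomial is P(z) = 1 - 0.13z - 1.004z^2.
Stationarity requires all roots to lie outside the unit circle, i.e. |z| > 1 for every root.
Set 1 + (-0.13) z + (-1.004) z^2 = 0, i.e. a z^2 + b z + c = 0 with a = -1.004, b = -0.13, c = 1.
Discriminant D = b^2 - 4ac = (-0.13)^2 - 4*(-1.004)*1 = 0.0169 - (-4.016) = 4.0329.
D >= 0, so the roots are real: z = (-b +/- sqrt(D)) / (2a) = (0.13 +/- 2.008208) / (-2.008).
  z_1 = (0.13 + 2.008208) / (-2.008) = -1.0648,   |z_1| = 1.0648.
  z_2 = (0.13 - 2.008208) / (-2.008) = 0.9354,   |z_2| = 0.9354.
Moduli of all roots: 1.0648, 0.9354.
All moduli strictly greater than 1? No.
Verdict: Not stationary.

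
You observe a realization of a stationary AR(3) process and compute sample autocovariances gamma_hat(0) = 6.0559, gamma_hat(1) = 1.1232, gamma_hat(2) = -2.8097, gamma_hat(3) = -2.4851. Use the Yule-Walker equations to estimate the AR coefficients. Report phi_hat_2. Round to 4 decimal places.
\hat\phi_{2} = -0.4430

The Yule-Walker equations for an AR(p) process read, in matrix form,
  Gamma_p phi = r_p,   with   (Gamma_p)_{ij} = gamma(|i - j|),
                       (r_p)_i = gamma(i),   i,j = 1..p.
Substitute the sample gammas (Toeplitz matrix and right-hand side of size 3):
  Gamma_p = [[6.0559, 1.1232, -2.8097], [1.1232, 6.0559, 1.1232], [-2.8097, 1.1232, 6.0559]]
  r_p     = [1.1232, -2.8097, -2.4851]
Written out (R1..R3):
  (R1) 6.0559 phi_1 + 1.1232 phi_2 - 2.8097 phi_3 = 1.1232
  (R2) 1.1232 phi_1 + 6.0559 phi_2 + 1.1232 phi_3 = -2.8097
  (R3) -2.8097 phi_1 + 1.1232 phi_2 + 6.0559 phi_3 = -2.4851
Gaussian elimination:
  R2 <- R2 - (1.1232/6.0559) R1 = R2 - (0.185472) R1:  5.847578 phi_2 + 1.644321 phi_3 = -3.018022
  R3 <- R3 - (-2.8097/6.0559) R1 = R3 - (-0.463961) R1:  1.644321 phi_2 + 4.752309 phi_3 = -1.963979
  R3 <- R3 - (1.644321/5.847578) R2 = R3 - (0.281197) R2:  4.289932 phi_3 = -1.115321
Back-substitution:
  phi_hat_3 = -1.115321 / 4.289932 = -0.259986
  phi_hat_2 = (-3.018022 - (1.644321)(-0.259986)) / 5.847578 = -0.443008
  phi_hat_1 = (1.1232 - (1.1232)(-0.443008) - (-2.8097)(-0.259986)) / 6.0559 = 0.147014
So phi_hat = [0.1470, -0.4430, -0.2600].
Therefore phi_hat_2 = -0.4430.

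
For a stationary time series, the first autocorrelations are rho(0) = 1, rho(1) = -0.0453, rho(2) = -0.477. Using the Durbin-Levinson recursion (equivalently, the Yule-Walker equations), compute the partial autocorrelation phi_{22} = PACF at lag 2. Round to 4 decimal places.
\phi_{22} = -0.4800

The PACF at lag k is phi_{kk}, the last component of the solution
to the Yule-Walker system G_k phi = r_k where
  (G_k)_{ij} = rho(|i - j|), (r_k)_i = rho(i), i,j = 1..k.
Equivalently, Durbin-Levinson gives phi_{kk} iteratively:
  phi_{11} = rho(1)
  phi_{kk} = [rho(k) - sum_{j=1..k-1} phi_{k-1,j} rho(k-j)]
            / [1 - sum_{j=1..k-1} phi_{k-1,j} rho(j)],
  phi_{k,j} = phi_{k-1,j} - phi_{kk} phi_{k-1,k-j},  j = 1..k-1.
Step k = 1:
  phi_11 = rho(1) = -0.0453.
Step k = 2:
  phi_22 = [rho(2) - phi_11 rho(1)] / [1 - phi_11 rho(1)] = [-0.477 - (-0.0453)(-0.0453)] / [1 - (-0.0453)(-0.0453)]
         = -0.47905209 / 0.99794791 = -0.48.
Therefore phi_{22} = -0.4800.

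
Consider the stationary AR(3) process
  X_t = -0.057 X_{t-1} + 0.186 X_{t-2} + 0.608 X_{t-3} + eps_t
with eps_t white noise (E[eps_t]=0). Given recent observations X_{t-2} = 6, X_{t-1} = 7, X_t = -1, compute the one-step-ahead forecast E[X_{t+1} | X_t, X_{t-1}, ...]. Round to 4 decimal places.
E[X_{t+1} \mid \mathcal F_t] = 5.0070

For an AR(p) model X_t = c + sum_i phi_i X_{t-i} + eps_t, the
one-step-ahead conditional mean is
  E[X_{t+1} | X_t, ...] = c + sum_i phi_i X_{t+1-i}.
Substitute known values:
  E[X_{t+1} | ...] = (-0.057) * (-1) + (0.186) * (7) + (0.608) * (6)
                   = 5.0070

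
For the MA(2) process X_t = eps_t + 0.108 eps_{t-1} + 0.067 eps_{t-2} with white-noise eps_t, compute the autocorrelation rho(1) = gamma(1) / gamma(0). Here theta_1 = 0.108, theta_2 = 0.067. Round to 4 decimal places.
\rho(1) = 0.1134

For an MA(q) process with theta_0 = 1, the autocovariance is
  gamma(k) = sigma^2 * sum_{i=0..q-k} theta_i * theta_{i+k},
and rho(k) = gamma(k) / gamma(0). Sigma^2 cancels.
  numerator   = (1)*(0.108) + (0.108)*(0.067) = 0.115236.
  denominator = (1)^2 + (0.108)^2 + (0.067)^2 = 1.016153.
  rho(1) = 0.115236 / 1.016153 = 0.1134.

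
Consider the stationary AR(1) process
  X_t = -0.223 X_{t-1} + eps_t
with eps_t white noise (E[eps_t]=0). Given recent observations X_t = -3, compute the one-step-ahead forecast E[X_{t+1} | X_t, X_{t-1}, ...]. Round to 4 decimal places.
E[X_{t+1} \mid \mathcal F_t] = 0.6690

For an AR(p) model X_t = c + sum_i phi_i X_{t-i} + eps_t, the
one-step-ahead conditional mean is
  E[X_{t+1} | X_t, ...] = c + sum_i phi_i X_{t+1-i}.
Substitute known values:
  E[X_{t+1} | ...] = (-0.223) * (-3)
                   = 0.6690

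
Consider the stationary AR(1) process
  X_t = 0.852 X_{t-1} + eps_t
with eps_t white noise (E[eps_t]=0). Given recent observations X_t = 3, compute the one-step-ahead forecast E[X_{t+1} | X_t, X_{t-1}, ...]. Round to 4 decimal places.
E[X_{t+1} \mid \mathcal F_t] = 2.5560

For an AR(p) model X_t = c + sum_i phi_i X_{t-i} + eps_t, the
one-step-ahead conditional mean is
  E[X_{t+1} | X_t, ...] = c + sum_i phi_i X_{t+1-i}.
Substitute known values:
  E[X_{t+1} | ...] = (0.852) * (3)
                   = 2.5560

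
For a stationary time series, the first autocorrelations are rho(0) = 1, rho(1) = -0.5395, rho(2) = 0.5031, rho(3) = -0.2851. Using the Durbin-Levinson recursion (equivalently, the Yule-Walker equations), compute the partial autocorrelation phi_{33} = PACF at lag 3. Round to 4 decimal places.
\phi_{33} = 0.1030

The PACF at lag k is phi_{kk}, the last component of the solution
to the Yule-Walker system G_k phi = r_k where
  (G_k)_{ij} = rho(|i - j|), (r_k)_i = rho(i), i,j = 1..k.
Equivalently, Durbin-Levinson gives phi_{kk} iteratively:
  phi_{11} = rho(1)
  phi_{kk} = [rho(k) - sum_{j=1..k-1} phi_{k-1,j} rho(k-j)]
            / [1 - sum_{j=1..k-1} phi_{k-1,j} rho(j)],
  phi_{k,j} = phi_{k-1,j} - phi_{kk} phi_{k-1,k-j},  j = 1..k-1.
Step k = 1:
  phi_11 = rho(1) = -0.5395.
Step k = 2:
  phi_22 = [rho(2) - phi_11 rho(1)] / [1 - phi_11 rho(1)] = [0.5031 - (-0.5395)(-0.5395)] / [1 - (-0.5395)(-0.5395)]
         = 0.21203975 / 0.70893975 = 0.299094.
  Update: phi_21 = phi_11 - phi_22 phi_11 = -0.5395 - (0.299094)(-0.5395) = -0.378139.
Step k = 3:
  phi_33 = [rho(3) - phi_21 rho(2) - phi_22 rho(1)] / [1 - phi_21 rho(1) - phi_22 rho(2)]
    numerator   = -0.2851 - (-0.378139)(0.5031) - (0.299094)(-0.5395) = 0.06650288
    denominator = 1 - (-0.378139)(-0.5395) - (0.299094)(0.5031) = 0.6455199
  phi_33 = 0.06650288 / 0.6455199 = 0.103.
Therefore phi_{33} = 0.1030.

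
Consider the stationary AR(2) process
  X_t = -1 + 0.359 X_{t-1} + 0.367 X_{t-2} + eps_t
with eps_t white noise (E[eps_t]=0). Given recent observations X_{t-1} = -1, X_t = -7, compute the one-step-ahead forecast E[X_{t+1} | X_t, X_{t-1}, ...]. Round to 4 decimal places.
E[X_{t+1} \mid \mathcal F_t] = -3.8800

For an AR(p) model X_t = c + sum_i phi_i X_{t-i} + eps_t, the
one-step-ahead conditional mean is
  E[X_{t+1} | X_t, ...] = c + sum_i phi_i X_{t+1-i}.
Substitute known values:
  E[X_{t+1} | ...] = -1 + (0.359) * (-7) + (0.367) * (-1)
                   = -3.8800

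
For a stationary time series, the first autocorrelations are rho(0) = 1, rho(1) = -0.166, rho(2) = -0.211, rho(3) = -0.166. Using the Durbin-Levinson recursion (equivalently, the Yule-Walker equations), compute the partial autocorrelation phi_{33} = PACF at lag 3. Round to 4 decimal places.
\phi_{33} = -0.2739

The PACF at lag k is phi_{kk}, the last component of the solution
to the Yule-Walker system G_k phi = r_k where
  (G_k)_{ij} = rho(|i - j|), (r_k)_i = rho(i), i,j = 1..k.
Equivalently, Durbin-Levinson gives phi_{kk} iteratively:
  phi_{11} = rho(1)
  phi_{kk} = [rho(k) - sum_{j=1..k-1} phi_{k-1,j} rho(k-j)]
            / [1 - sum_{j=1..k-1} phi_{k-1,j} rho(j)],
  phi_{k,j} = phi_{k-1,j} - phi_{kk} phi_{k-1,k-j},  j = 1..k-1.
Step k = 1:
  phi_11 = rho(1) = -0.166.
Step k = 2:
  phi_22 = [rho(2) - phi_11 rho(1)] / [1 - phi_11 rho(1)] = [-0.211 - (-0.166)(-0.166)] / [1 - (-0.166)(-0.166)]
         = -0.238556 / 0.972444 = -0.245316.
  Update: phi_21 = phi_11 - phi_22 phi_11 = -0.166 - (-0.245316)(-0.166) = -0.206722.
Step k = 3:
  phi_33 = [rho(3) - phi_21 rho(2) - phi_22 rho(1)] / [1 - phi_21 rho(1) - phi_22 rho(2)]
    numerator   = -0.166 - (-0.206722)(-0.211) - (-0.245316)(-0.166) = -0.25034088
    denominator = 1 - (-0.206722)(-0.166) - (-0.245316)(-0.211) = 0.91392241
  phi_33 = -0.25034088 / 0.91392241 = -0.2739.
Therefore phi_{33} = -0.2739.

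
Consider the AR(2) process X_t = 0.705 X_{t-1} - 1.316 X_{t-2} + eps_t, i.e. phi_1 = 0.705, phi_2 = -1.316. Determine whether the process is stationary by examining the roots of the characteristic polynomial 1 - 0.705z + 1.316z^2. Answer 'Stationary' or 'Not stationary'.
\text{Not stationary}

The AR(p) characteristic polynomial is P(z) = 1 - 0.705z + 1.316z^2.
Stationarity requires all roots to lie outside the unit circle, i.e. |z| > 1 for every root.
Set 1 + (-0.705) z + (1.316) z^2 = 0, i.e. a z^2 + b z + c = 0 with a = 1.316, b = -0.705, c = 1.
Discriminant D = b^2 - 4ac = (-0.705)^2 - 4*(1.316)*1 = 0.497025 - (5.264) = -4.766975.
D < 0, so the roots are the complex-conjugate pair z = (-b +/- i sqrt(-D)) / (2a) = 0.2679 +/- 0.8295i.
For a conjugate pair |z|^2 = z * conj(z) = (product of roots) = c/a = 1/(1.316) = 0.759878, so |z| = sqrt(0.759878) = 0.8717 for both roots.
Moduli of all roots: 0.8717, 0.8717.
All moduli strictly greater than 1? No.
Verdict: Not stationary.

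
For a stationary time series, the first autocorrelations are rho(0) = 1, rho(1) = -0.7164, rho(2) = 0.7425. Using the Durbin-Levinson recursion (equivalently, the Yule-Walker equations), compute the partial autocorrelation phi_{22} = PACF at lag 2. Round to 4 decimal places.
\phi_{22} = 0.4710

The PACF at lag k is phi_{kk}, the last component of the solution
to the Yule-Walker system G_k phi = r_k where
  (G_k)_{ij} = rho(|i - j|), (r_k)_i = rho(i), i,j = 1..k.
Equivalently, Durbin-Levinson gives phi_{kk} iteratively:
  phi_{11} = rho(1)
  phi_{kk} = [rho(k) - sum_{j=1..k-1} phi_{k-1,j} rho(k-j)]
            / [1 - sum_{j=1..k-1} phi_{k-1,j} rho(j)],
  phi_{k,j} = phi_{k-1,j} - phi_{kk} phi_{k-1,k-j},  j = 1..k-1.
Step k = 1:
  phi_11 = rho(1) = -0.7164.
Step k = 2:
  phi_22 = [rho(2) - phi_11 rho(1)] / [1 - phi_11 rho(1)] = [0.7425 - (-0.7164)(-0.7164)] / [1 - (-0.7164)(-0.7164)]
         = 0.22927104 / 0.48677104 = 0.471.
Therefore phi_{22} = 0.4710.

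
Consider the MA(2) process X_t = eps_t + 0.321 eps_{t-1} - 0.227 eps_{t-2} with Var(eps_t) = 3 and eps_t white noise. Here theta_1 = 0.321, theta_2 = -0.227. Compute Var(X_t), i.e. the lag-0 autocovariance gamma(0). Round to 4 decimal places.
\gamma(0) = 3.4637

For an MA(q) process X_t = eps_t + sum_i theta_i eps_{t-i} with
Var(eps_t) = sigma^2, the variance is
  gamma(0) = sigma^2 * (1 + sum_i theta_i^2).
  sum_i theta_i^2 = (0.321)^2 + (-0.227)^2 = 0.103041 + 0.051529 = 0.15457.
  gamma(0) = 3 * (1 + 0.15457) = 3 * 1.15457 = 3.46371, which rounds to 3.4637.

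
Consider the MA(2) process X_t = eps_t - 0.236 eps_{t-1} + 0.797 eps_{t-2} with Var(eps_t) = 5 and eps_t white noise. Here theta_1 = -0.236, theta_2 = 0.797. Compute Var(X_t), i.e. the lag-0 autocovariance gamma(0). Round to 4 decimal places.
\gamma(0) = 8.4545

For an MA(q) process X_t = eps_t + sum_i theta_i eps_{t-i} with
Var(eps_t) = sigma^2, the variance is
  gamma(0) = sigma^2 * (1 + sum_i theta_i^2).
  sum_i theta_i^2 = (-0.236)^2 + (0.797)^2 = 0.055696 + 0.635209 = 0.690905.
  gamma(0) = 5 * (1 + 0.690905) = 5 * 1.690905 = 8.454525, which rounds to 8.4545.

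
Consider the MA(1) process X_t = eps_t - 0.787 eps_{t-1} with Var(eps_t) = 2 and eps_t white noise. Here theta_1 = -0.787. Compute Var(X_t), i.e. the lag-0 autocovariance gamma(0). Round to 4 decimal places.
\gamma(0) = 3.2387

For an MA(q) process X_t = eps_t + sum_i theta_i eps_{t-i} with
Var(eps_t) = sigma^2, the variance is
  gamma(0) = sigma^2 * (1 + sum_i theta_i^2).
  sum_i theta_i^2 = (-0.787)^2 = 0.619369.
  gamma(0) = 2 * (1 + 0.619369) = 2 * 1.619369 = 3.238738, which rounds to 3.2387.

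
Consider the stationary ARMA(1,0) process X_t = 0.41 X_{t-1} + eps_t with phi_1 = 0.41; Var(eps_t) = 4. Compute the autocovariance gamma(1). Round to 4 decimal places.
\gamma(1) = 1.9714

Multiply the model equation by X_{t-k} and take expectations. With theta_0 = psi_0 = 1 and psi_j the MA(infinity) weights, this gives
  gamma(k) - sum_i phi_i gamma(k-i) = c_k,
  c_k = sigma^2 * sum_{j=k..q} theta_j psi_{j-k}   (c_k = 0 for k > q),
using gamma(-m) = gamma(m).
Pure AR (q = 0): c_0 = sigma^2 = 4, c_k = 0 for k >= 1.
Equations for k = 0 and k = 1 (AR order 1):
  gamma(0) = phi_1 gamma(1) + c_0
  gamma(1) = phi_1 gamma(0) + c_1
Substituting the second into the first: gamma(0) (1 - phi_1^2) = c_0 + phi_1 c_1, so
  gamma(0) = c_0 / (1 - phi_1^2) = 4 / (1 - (0.41)^2) = 4 / 0.8319 = 4.80827.
  gamma(1) = phi_1 gamma(0) = (0.41)(4.80827) = 1.971391.
Therefore gamma(1) = 1.9714 (to 4 decimal places).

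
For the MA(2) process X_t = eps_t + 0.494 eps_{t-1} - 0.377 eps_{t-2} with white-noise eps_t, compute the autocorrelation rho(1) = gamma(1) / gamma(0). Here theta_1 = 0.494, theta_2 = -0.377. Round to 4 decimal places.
\rho(1) = 0.2220

For an MA(q) process with theta_0 = 1, the autocovariance is
  gamma(k) = sigma^2 * sum_{i=0..q-k} theta_i * theta_{i+k},
and rho(k) = gamma(k) / gamma(0). Sigma^2 cancels.
  numerator   = (1)*(0.494) + (0.494)*(-0.377) = 0.307762.
  denominator = (1)^2 + (0.494)^2 + (-0.377)^2 = 1.386165.
  rho(1) = 0.307762 / 1.386165 = 0.2220.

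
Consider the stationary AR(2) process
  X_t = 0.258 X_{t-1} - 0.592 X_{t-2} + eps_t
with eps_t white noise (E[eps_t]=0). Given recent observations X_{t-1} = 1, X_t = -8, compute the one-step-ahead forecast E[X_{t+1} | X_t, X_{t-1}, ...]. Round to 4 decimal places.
E[X_{t+1} \mid \mathcal F_t] = -2.6560

For an AR(p) model X_t = c + sum_i phi_i X_{t-i} + eps_t, the
one-step-ahead conditional mean is
  E[X_{t+1} | X_t, ...] = c + sum_i phi_i X_{t+1-i}.
Substitute known values:
  E[X_{t+1} | ...] = (0.258) * (-8) + (-0.592) * (1)
                   = -2.6560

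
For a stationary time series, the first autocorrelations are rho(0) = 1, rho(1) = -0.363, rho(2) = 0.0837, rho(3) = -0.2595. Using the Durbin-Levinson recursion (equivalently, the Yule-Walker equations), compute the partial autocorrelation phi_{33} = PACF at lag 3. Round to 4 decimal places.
\phi_{33} = -0.2860

The PACF at lag k is phi_{kk}, the last component of the solution
to the Yule-Walker system G_k phi = r_k where
  (G_k)_{ij} = rho(|i - j|), (r_k)_i = rho(i), i,j = 1..k.
Equivalently, Durbin-Levinson gives phi_{kk} iteratively:
  phi_{11} = rho(1)
  phi_{kk} = [rho(k) - sum_{j=1..k-1} phi_{k-1,j} rho(k-j)]
            / [1 - sum_{j=1..k-1} phi_{k-1,j} rho(j)],
  phi_{k,j} = phi_{k-1,j} - phi_{kk} phi_{k-1,k-j},  j = 1..k-1.
Step k = 1:
  phi_11 = rho(1) = -0.363.
Step k = 2:
  phi_22 = [rho(2) - phi_11 rho(1)] / [1 - phi_11 rho(1)] = [0.0837 - (-0.363)(-0.363)] / [1 - (-0.363)(-0.363)]
         = -0.048069 / 0.868231 = -0.055364.
  Update: phi_21 = phi_11 - phi_22 phi_11 = -0.363 - (-0.055364)(-0.363) = -0.383097.
Step k = 3:
  phi_33 = [rho(3) - phi_21 rho(2) - phi_22 rho(1)] / [1 - phi_21 rho(1) - phi_22 rho(2)]
    numerator   = -0.2595 - (-0.383097)(0.0837) - (-0.055364)(-0.363) = -0.247532
    denominator = 1 - (-0.383097)(-0.363) - (-0.055364)(0.0837) = 0.86556969
  phi_33 = -0.247532 / 0.86556969 = -0.286.
Therefore phi_{33} = -0.2860.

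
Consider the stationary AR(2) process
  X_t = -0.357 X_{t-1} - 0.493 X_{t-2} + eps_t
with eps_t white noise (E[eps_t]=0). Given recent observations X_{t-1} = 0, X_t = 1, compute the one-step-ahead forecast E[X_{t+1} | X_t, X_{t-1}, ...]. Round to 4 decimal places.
E[X_{t+1} \mid \mathcal F_t] = -0.3570

For an AR(p) model X_t = c + sum_i phi_i X_{t-i} + eps_t, the
one-step-ahead conditional mean is
  E[X_{t+1} | X_t, ...] = c + sum_i phi_i X_{t+1-i}.
Substitute known values:
  E[X_{t+1} | ...] = (-0.357) * (1) + (-0.493) * (0)
                   = -0.3570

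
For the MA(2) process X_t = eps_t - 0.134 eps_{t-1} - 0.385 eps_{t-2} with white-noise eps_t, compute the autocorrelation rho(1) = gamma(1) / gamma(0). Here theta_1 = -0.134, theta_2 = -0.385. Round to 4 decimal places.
\rho(1) = -0.0707

For an MA(q) process with theta_0 = 1, the autocovariance is
  gamma(k) = sigma^2 * sum_{i=0..q-k} theta_i * theta_{i+k},
and rho(k) = gamma(k) / gamma(0). Sigma^2 cancels.
  numerator   = (1)*(-0.134) + (-0.134)*(-0.385) = -0.08241.
  denominator = (1)^2 + (-0.134)^2 + (-0.385)^2 = 1.166181.
  rho(1) = -0.08241 / 1.166181 = -0.0707.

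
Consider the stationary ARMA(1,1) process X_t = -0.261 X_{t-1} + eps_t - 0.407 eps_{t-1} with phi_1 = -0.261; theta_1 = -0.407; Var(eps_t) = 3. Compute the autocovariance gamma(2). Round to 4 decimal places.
\gamma(2) = 0.6209

Multiply the model equation by X_{t-k} and take expectations. With theta_0 = psi_0 = 1 and psi_j the MA(infinity) weights, this gives
  gamma(k) - sum_i phi_i gamma(k-i) = c_k,
  c_k = sigma^2 * sum_{j=k..q} theta_j psi_{j-k}   (c_k = 0 for k > q),
using gamma(-m) = gamma(m).
psi-weights needed (psi_j = theta_j + sum_i phi_i psi_{j-i}):
  psi_1 = theta_1 + phi_1 = -0.407 + (-0.261) = -0.668
Right-hand sides:
  c_0 = sigma^2 (1 + theta_1 psi_1) = 3 * (1 + (-0.407)(-0.668)) = 3 * 1.271876 = 3.815628
  c_1 = sigma^2 theta_1 = 3 * (-0.407) = -1.221
  c_2 = 0
Equations for k = 0 and k = 1 (AR order 1):
  gamma(0) = phi_1 gamma(1) + c_0
  gamma(1) = phi_1 gamma(0) + c_1
Substituting the second into the first: gamma(0) (1 - phi_1^2) = c_0 + phi_1 c_1, so
  gamma(0) = (c_0 + phi_1 c_1) / (1 - phi_1^2) = (3.815628 + (-0.261)(-1.221)) / (1 - (-0.261)^2) = 4.134309 / 0.931879 = 4.43653.
  gamma(1) = phi_1 gamma(0) + c_1 = (-0.261)(4.43653) + (-1.221) = -2.378934.
For k = 2 (> q): gamma(2) = phi_1 gamma(1) = (-0.261)(-2.378934) = 0.620902.
Therefore gamma(2) = 0.6209 (to 4 decimal places).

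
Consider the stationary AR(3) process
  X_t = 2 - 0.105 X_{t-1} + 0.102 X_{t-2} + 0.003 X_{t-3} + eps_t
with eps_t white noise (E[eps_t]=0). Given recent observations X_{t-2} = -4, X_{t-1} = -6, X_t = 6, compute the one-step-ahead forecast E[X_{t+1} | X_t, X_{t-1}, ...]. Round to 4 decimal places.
E[X_{t+1} \mid \mathcal F_t] = 0.7460

For an AR(p) model X_t = c + sum_i phi_i X_{t-i} + eps_t, the
one-step-ahead conditional mean is
  E[X_{t+1} | X_t, ...] = c + sum_i phi_i X_{t+1-i}.
Substitute known values:
  E[X_{t+1} | ...] = 2 + (-0.105) * (6) + (0.102) * (-6) + (0.003) * (-4)
                   = 0.7460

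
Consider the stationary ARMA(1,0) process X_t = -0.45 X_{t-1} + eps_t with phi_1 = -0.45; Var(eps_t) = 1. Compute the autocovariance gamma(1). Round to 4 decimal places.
\gamma(1) = -0.5643

Multiply the model equation by X_{t-k} and take expectations. With theta_0 = psi_0 = 1 and psi_j the MA(infinity) weights, this gives
  gamma(k) - sum_i phi_i gamma(k-i) = c_k,
  c_k = sigma^2 * sum_{j=k..q} theta_j psi_{j-k}   (c_k = 0 for k > q),
using gamma(-m) = gamma(m).
Pure AR (q = 0): c_0 = sigma^2 = 1, c_k = 0 for k >= 1.
Equations for k = 0 and k = 1 (AR order 1):
  gamma(0) = phi_1 gamma(1) + c_0
  gamma(1) = phi_1 gamma(0) + c_1
Substituting the second into the first: gamma(0) (1 - phi_1^2) = c_0 + phi_1 c_1, so
  gamma(0) = c_0 / (1 - phi_1^2) = 1 / (1 - (-0.45)^2) = 1 / 0.7975 = 1.253918.
  gamma(1) = phi_1 gamma(0) = (-0.45)(1.253918) = -0.564263.
Therefore gamma(1) = -0.5643 (to 4 decimal places).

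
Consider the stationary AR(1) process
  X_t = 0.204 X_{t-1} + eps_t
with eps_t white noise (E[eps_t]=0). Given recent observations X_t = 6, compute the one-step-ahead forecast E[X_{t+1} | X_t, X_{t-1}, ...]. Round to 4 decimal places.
E[X_{t+1} \mid \mathcal F_t] = 1.2240

For an AR(p) model X_t = c + sum_i phi_i X_{t-i} + eps_t, the
one-step-ahead conditional mean is
  E[X_{t+1} | X_t, ...] = c + sum_i phi_i X_{t+1-i}.
Substitute known values:
  E[X_{t+1} | ...] = (0.204) * (6)
                   = 1.2240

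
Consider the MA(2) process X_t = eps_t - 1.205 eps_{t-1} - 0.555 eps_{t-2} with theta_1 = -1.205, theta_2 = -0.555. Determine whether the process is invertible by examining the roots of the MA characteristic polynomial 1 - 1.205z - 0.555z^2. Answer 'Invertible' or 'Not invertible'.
\text{Not invertible}

The MA(q) characteristic polynomial is P(z) = 1 - 1.205z - 0.555z^2.
Invertibility requires all roots to lie outside the unit circle, i.e. |z| > 1 for every root.
Set 1 + (-1.205) z + (-0.555) z^2 = 0, i.e. a z^2 + b z + c = 0 with a = -0.555, b = -1.205, c = 1.
Discriminant D = b^2 - 4ac = (-1.205)^2 - 4*(-0.555)*1 = 1.452025 - (-2.22) = 3.672025.
D >= 0, so the roots are real: z = (-b +/- sqrt(D)) / (2a) = (1.205 +/- 1.916253) / (-1.11).
  z_1 = (1.205 + 1.916253) / (-1.11) = -2.8119,   |z_1| = 2.8119.
  z_2 = (1.205 - 1.916253) / (-1.11) = 0.6408,   |z_2| = 0.6408.
Moduli of all roots: 2.8119, 0.6408.
All moduli strictly greater than 1? No.
Verdict: Not invertible.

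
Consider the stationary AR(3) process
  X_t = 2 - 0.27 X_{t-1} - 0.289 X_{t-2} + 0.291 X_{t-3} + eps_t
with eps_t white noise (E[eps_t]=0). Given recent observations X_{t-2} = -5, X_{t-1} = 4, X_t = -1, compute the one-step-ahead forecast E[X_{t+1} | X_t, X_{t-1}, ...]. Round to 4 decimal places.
E[X_{t+1} \mid \mathcal F_t] = -0.3410

For an AR(p) model X_t = c + sum_i phi_i X_{t-i} + eps_t, the
one-step-ahead conditional mean is
  E[X_{t+1} | X_t, ...] = c + sum_i phi_i X_{t+1-i}.
Substitute known values:
  E[X_{t+1} | ...] = 2 + (-0.27) * (-1) + (-0.289) * (4) + (0.291) * (-5)
                   = -0.3410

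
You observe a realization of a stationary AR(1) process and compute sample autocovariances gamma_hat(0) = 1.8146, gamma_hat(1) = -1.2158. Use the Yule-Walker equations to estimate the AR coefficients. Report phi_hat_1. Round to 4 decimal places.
\hat\phi_{1} = -0.6700

The Yule-Walker equations for an AR(p) process read, in matrix form,
  Gamma_p phi = r_p,   with   (Gamma_p)_{ij} = gamma(|i - j|),
                       (r_p)_i = gamma(i),   i,j = 1..p.
Substitute the sample gammas (Toeplitz matrix and right-hand side of size 1):
  Gamma_p = [[1.8146]]
  r_p     = [-1.2158]
With p = 1 this is the single equation gamma(0) phi_1 = gamma(1):
  phi_hat_1 = gamma(1) / gamma(0) = -1.2158 / 1.8146 = -0.6700.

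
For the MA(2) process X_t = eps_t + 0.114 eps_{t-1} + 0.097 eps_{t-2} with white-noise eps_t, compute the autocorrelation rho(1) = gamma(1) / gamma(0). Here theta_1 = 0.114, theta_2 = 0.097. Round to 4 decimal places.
\rho(1) = 0.1223

For an MA(q) process with theta_0 = 1, the autocovariance is
  gamma(k) = sigma^2 * sum_{i=0..q-k} theta_i * theta_{i+k},
and rho(k) = gamma(k) / gamma(0). Sigma^2 cancels.
  numerator   = (1)*(0.114) + (0.114)*(0.097) = 0.125058.
  denominator = (1)^2 + (0.114)^2 + (0.097)^2 = 1.022405.
  rho(1) = 0.125058 / 1.022405 = 0.1223.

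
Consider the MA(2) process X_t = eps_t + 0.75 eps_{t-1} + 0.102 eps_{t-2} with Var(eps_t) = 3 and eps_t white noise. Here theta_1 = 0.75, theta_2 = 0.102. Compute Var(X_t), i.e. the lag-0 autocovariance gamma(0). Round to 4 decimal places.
\gamma(0) = 4.7187

For an MA(q) process X_t = eps_t + sum_i theta_i eps_{t-i} with
Var(eps_t) = sigma^2, the variance is
  gamma(0) = sigma^2 * (1 + sum_i theta_i^2).
  sum_i theta_i^2 = (0.75)^2 + (0.102)^2 = 0.5625 + 0.010404 = 0.572904.
  gamma(0) = 3 * (1 + 0.572904) = 3 * 1.572904 = 4.718712, which rounds to 4.7187.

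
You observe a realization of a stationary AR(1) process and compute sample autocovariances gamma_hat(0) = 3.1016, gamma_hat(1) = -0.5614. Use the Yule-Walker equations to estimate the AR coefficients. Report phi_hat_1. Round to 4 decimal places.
\hat\phi_{1} = -0.1810

The Yule-Walker equations for an AR(p) process read, in matrix form,
  Gamma_p phi = r_p,   with   (Gamma_p)_{ij} = gamma(|i - j|),
                       (r_p)_i = gamma(i),   i,j = 1..p.
Substitute the sample gammas (Toeplitz matrix and right-hand side of size 1):
  Gamma_p = [[3.1016]]
  r_p     = [-0.5614]
With p = 1 this is the single equation gamma(0) phi_1 = gamma(1):
  phi_hat_1 = gamma(1) / gamma(0) = -0.5614 / 3.1016 = -0.1810.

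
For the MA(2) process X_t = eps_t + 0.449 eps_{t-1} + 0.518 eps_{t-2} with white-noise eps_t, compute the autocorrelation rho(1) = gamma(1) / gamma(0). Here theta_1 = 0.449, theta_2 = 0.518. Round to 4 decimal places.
\rho(1) = 0.4637

For an MA(q) process with theta_0 = 1, the autocovariance is
  gamma(k) = sigma^2 * sum_{i=0..q-k} theta_i * theta_{i+k},
and rho(k) = gamma(k) / gamma(0). Sigma^2 cancels.
  numerator   = (1)*(0.449) + (0.449)*(0.518) = 0.681582.
  denominator = (1)^2 + (0.449)^2 + (0.518)^2 = 1.469925.
  rho(1) = 0.681582 / 1.469925 = 0.4637.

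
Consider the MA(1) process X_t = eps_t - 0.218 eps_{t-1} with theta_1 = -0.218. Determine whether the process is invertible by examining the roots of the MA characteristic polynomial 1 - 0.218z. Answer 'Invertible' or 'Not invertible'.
\text{Invertible}

The MA(q) characteristic polynomial is P(z) = 1 - 0.218z.
Invertibility requires all roots to lie outside the unit circle, i.e. |z| > 1 for every root.
This is linear in z: 1 + (-0.218) z = 0  =>  z = -1/(-0.218) = 4.587156,  |z| = 4.587156.
Moduli of all roots: 4.5872.
All moduli strictly greater than 1? Yes.
Verdict: Invertible.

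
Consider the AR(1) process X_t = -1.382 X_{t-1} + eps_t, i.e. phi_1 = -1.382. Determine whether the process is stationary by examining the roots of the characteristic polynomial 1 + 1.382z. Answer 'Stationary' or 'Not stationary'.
\text{Not stationary}

The AR(p) characteristic polynomial is P(z) = 1 + 1.382z.
Stationarity requires all roots to lie outside the unit circle, i.e. |z| > 1 for every root.
This is linear in z: 1 + (1.382) z = 0  =>  z = -1/(1.382) = -0.723589,  |z| = 0.723589.
Moduli of all roots: 0.7236.
All moduli strictly greater than 1? No.
Verdict: Not stationary.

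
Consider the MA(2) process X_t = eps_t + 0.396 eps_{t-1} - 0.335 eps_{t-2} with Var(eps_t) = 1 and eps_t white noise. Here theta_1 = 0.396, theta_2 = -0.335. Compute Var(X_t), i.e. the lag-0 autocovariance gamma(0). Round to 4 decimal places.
\gamma(0) = 1.2690

For an MA(q) process X_t = eps_t + sum_i theta_i eps_{t-i} with
Var(eps_t) = sigma^2, the variance is
  gamma(0) = sigma^2 * (1 + sum_i theta_i^2).
  sum_i theta_i^2 = (0.396)^2 + (-0.335)^2 = 0.156816 + 0.112225 = 0.269041.
  gamma(0) = 1 * (1 + 0.269041) = 1 * 1.269041 = 1.269041, which rounds to 1.2690.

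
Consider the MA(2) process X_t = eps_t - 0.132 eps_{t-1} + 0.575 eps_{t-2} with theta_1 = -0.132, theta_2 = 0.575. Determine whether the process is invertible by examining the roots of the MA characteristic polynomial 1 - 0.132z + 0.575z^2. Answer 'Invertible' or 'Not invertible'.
\text{Invertible}

The MA(q) characteristic polynomial is P(z) = 1 - 0.132z + 0.575z^2.
Invertibility requires all roots to lie outside the unit circle, i.e. |z| > 1 for every root.
Set 1 + (-0.132) z + (0.575) z^2 = 0, i.e. a z^2 + b z + c = 0 with a = 0.575, b = -0.132, c = 1.
Discriminant D = b^2 - 4ac = (-0.132)^2 - 4*(0.575)*1 = 0.017424 - (2.3) = -2.282576.
D < 0, so the roots are the complex-conjugate pair z = (-b +/- i sqrt(-D)) / (2a) = 0.1148 +/- 1.3138i.
For a conjugate pair |z|^2 = z * conj(z) = (product of roots) = c/a = 1/(0.575) = 1.73913, so |z| = sqrt(1.73913) = 1.3188 for both roots.
Moduli of all roots: 1.3188, 1.3188.
All moduli strictly greater than 1? Yes.
Verdict: Invertible.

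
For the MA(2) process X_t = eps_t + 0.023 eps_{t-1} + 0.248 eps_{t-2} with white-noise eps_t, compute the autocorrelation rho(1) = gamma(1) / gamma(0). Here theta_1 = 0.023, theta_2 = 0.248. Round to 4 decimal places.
\rho(1) = 0.0270

For an MA(q) process with theta_0 = 1, the autocovariance is
  gamma(k) = sigma^2 * sum_{i=0..q-k} theta_i * theta_{i+k},
and rho(k) = gamma(k) / gamma(0). Sigma^2 cancels.
  numerator   = (1)*(0.023) + (0.023)*(0.248) = 0.028704.
  denominator = (1)^2 + (0.023)^2 + (0.248)^2 = 1.062033.
  rho(1) = 0.028704 / 1.062033 = 0.0270.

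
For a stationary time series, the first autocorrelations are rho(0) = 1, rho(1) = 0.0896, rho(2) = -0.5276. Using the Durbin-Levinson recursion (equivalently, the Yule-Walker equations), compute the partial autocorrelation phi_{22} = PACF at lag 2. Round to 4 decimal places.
\phi_{22} = -0.5400

The PACF at lag k is phi_{kk}, the last component of the solution
to the Yule-Walker system G_k phi = r_k where
  (G_k)_{ij} = rho(|i - j|), (r_k)_i = rho(i), i,j = 1..k.
Equivalently, Durbin-Levinson gives phi_{kk} iteratively:
  phi_{11} = rho(1)
  phi_{kk} = [rho(k) - sum_{j=1..k-1} phi_{k-1,j} rho(k-j)]
            / [1 - sum_{j=1..k-1} phi_{k-1,j} rho(j)],
  phi_{k,j} = phi_{k-1,j} - phi_{kk} phi_{k-1,k-j},  j = 1..k-1.
Step k = 1:
  phi_11 = rho(1) = 0.0896.
Step k = 2:
  phi_22 = [rho(2) - phi_11 rho(1)] / [1 - phi_11 rho(1)] = [-0.5276 - (0.0896)(0.0896)] / [1 - (0.0896)(0.0896)]
         = -0.53562816 / 0.99197184 = -0.54.
Therefore phi_{22} = -0.5400.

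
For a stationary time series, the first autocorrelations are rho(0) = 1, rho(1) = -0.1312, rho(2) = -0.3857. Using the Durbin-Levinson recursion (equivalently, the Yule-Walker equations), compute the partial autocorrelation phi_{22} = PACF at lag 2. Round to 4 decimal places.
\phi_{22} = -0.4100

The PACF at lag k is phi_{kk}, the last component of the solution
to the Yule-Walker system G_k phi = r_k where
  (G_k)_{ij} = rho(|i - j|), (r_k)_i = rho(i), i,j = 1..k.
Equivalently, Durbin-Levinson gives phi_{kk} iteratively:
  phi_{11} = rho(1)
  phi_{kk} = [rho(k) - sum_{j=1..k-1} phi_{k-1,j} rho(k-j)]
            / [1 - sum_{j=1..k-1} phi_{k-1,j} rho(j)],
  phi_{k,j} = phi_{k-1,j} - phi_{kk} phi_{k-1,k-j},  j = 1..k-1.
Step k = 1:
  phi_11 = rho(1) = -0.1312.
Step k = 2:
  phi_22 = [rho(2) - phi_11 rho(1)] / [1 - phi_11 rho(1)] = [-0.3857 - (-0.1312)(-0.1312)] / [1 - (-0.1312)(-0.1312)]
         = -0.40291344 / 0.98278656 = -0.41.
Therefore phi_{22} = -0.4100.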